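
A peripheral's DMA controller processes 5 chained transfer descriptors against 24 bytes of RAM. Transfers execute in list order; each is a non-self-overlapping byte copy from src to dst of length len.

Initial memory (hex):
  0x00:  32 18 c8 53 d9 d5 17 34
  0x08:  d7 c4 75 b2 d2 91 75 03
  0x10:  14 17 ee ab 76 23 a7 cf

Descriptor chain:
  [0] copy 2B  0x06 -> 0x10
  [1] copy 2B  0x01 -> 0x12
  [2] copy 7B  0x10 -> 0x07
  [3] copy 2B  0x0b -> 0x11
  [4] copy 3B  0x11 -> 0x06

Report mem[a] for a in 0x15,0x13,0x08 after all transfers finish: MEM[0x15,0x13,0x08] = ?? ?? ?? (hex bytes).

  after D0: wrote 2B at 0x10 = 1734
  after D1: wrote 2B at 0x12 = 18c8
  after D2: wrote 7B at 0x07 = 173418c87623a7
  after D3: wrote 2B at 0x11 = 7623
  after D4: wrote 3B at 0x06 = 7623c8
query mem[0x15]=0x23, mem[0x13]=0xc8, mem[0x08]=0xc8

MEM[0x15,0x13,0x08] = 23 c8 c8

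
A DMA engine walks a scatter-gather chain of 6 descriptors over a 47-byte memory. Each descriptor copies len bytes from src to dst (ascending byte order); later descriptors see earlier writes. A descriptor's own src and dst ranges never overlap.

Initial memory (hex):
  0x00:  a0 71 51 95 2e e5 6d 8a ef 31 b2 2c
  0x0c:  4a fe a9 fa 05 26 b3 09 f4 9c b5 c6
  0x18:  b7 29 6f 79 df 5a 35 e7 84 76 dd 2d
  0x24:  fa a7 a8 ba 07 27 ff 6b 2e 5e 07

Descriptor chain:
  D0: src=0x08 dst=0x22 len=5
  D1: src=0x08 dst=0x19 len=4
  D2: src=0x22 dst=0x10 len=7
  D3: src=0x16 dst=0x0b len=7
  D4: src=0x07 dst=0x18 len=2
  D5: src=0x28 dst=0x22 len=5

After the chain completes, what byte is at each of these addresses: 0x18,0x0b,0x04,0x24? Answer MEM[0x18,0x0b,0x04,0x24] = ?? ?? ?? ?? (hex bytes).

MEM[0x18,0x0b,0x04,0x24] = 8a 07 2e ff

  after D0: wrote 5B at 0x22 = ef31b22c4a
  after D1: wrote 4B at 0x19 = ef31b22c
  after D2: wrote 7B at 0x10 = ef31b22c4aba07
  after D3: wrote 7B at 0x0b = 07c6b7ef31b22c
  after D4: wrote 2B at 0x18 = 8aef
  after D5: wrote 5B at 0x22 = 0727ff6b2e
query mem[0x18]=0x8a, mem[0x0b]=0x07, mem[0x04]=0x2e, mem[0x24]=0xff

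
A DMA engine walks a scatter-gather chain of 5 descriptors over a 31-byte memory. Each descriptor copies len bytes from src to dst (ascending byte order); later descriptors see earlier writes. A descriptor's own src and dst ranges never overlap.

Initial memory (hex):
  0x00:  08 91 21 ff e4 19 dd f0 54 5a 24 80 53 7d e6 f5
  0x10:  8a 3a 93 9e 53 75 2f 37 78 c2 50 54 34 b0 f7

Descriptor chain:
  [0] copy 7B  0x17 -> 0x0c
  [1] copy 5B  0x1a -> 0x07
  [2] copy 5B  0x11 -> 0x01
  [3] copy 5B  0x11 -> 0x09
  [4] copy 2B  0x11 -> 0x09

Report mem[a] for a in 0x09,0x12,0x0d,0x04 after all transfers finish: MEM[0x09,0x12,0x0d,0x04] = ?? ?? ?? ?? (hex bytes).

MEM[0x09,0x12,0x0d,0x04] = 34 b0 75 53

  after D0: wrote 7B at 0x0c = 3778c2505434b0
  after D1: wrote 5B at 0x07 = 505434b0f7
  after D2: wrote 5B at 0x01 = 34b09e5375
  after D3: wrote 5B at 0x09 = 34b09e5375
  after D4: wrote 2B at 0x09 = 34b0
query mem[0x09]=0x34, mem[0x12]=0xb0, mem[0x0d]=0x75, mem[0x04]=0x53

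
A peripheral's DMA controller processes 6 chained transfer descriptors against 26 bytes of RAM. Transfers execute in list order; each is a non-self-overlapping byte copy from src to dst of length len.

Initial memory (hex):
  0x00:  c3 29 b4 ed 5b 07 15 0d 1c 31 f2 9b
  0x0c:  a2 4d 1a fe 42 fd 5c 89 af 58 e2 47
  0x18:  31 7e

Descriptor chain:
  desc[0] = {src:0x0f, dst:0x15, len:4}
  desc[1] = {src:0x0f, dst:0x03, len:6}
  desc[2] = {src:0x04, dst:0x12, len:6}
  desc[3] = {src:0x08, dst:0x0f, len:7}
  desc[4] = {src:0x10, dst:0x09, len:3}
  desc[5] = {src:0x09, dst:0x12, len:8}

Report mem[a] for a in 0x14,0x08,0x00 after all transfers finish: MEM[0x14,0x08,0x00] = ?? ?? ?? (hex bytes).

MEM[0x14,0x08,0x00] = 9b af c3

  after D0: wrote 4B at 0x15 = fe42fd5c
  after D1: wrote 6B at 0x03 = fe42fd5c89af
  after D2: wrote 6B at 0x12 = 42fd5c89af31
  after D3: wrote 7B at 0x0f = af31f29ba24d1a
  after D4: wrote 3B at 0x09 = 31f29b
  after D5: wrote 8B at 0x12 = 31f29ba24d1aaf31
query mem[0x14]=0x9b, mem[0x08]=0xaf, mem[0x00]=0xc3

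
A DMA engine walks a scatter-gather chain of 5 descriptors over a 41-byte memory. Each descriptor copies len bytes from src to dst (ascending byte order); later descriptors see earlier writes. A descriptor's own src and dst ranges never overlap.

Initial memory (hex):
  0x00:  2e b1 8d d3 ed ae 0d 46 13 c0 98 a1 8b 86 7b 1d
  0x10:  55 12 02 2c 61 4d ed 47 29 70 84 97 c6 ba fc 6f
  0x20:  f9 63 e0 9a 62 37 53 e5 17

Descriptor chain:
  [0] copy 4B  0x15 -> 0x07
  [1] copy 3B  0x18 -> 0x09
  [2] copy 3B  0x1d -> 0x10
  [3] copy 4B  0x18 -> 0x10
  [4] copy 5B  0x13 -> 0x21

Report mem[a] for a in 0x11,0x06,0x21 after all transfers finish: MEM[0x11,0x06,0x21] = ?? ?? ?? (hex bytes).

MEM[0x11,0x06,0x21] = 70 0d 97

[0] 0x15->0x07 len=4 : 4d ed 47 29
[1] 0x18->0x09 len=3 : 29 70 84
[2] 0x1d->0x10 len=3 : ba fc 6f
[3] 0x18->0x10 len=4 : 29 70 84 97
[4] 0x13->0x21 len=5 : 97 61 4d ed 47
query mem[0x11]=0x70, mem[0x06]=0x0d, mem[0x21]=0x97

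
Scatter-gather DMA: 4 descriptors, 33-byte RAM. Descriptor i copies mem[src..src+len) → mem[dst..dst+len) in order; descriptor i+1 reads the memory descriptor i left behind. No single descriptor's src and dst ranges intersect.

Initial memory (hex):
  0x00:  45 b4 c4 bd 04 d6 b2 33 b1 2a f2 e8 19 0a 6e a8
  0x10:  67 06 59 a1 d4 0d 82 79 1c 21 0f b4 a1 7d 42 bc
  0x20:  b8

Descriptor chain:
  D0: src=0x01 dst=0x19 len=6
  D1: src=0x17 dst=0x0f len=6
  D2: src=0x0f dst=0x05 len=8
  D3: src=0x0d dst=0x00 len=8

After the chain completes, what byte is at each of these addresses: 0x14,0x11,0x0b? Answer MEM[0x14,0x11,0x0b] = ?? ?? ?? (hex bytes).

D0: mem[0x19..0x1e] <- [b4 c4 bd 04 d6 b2]
D1: mem[0x0f..0x14] <- [79 1c b4 c4 bd 04]
D2: mem[0x05..0x0c] <- [79 1c b4 c4 bd 04 0d 82]
D3: mem[0x00..0x07] <- [0a 6e 79 1c b4 c4 bd 04]
query mem[0x14]=0x04, mem[0x11]=0xb4, mem[0x0b]=0x0d

MEM[0x14,0x11,0x0b] = 04 b4 0d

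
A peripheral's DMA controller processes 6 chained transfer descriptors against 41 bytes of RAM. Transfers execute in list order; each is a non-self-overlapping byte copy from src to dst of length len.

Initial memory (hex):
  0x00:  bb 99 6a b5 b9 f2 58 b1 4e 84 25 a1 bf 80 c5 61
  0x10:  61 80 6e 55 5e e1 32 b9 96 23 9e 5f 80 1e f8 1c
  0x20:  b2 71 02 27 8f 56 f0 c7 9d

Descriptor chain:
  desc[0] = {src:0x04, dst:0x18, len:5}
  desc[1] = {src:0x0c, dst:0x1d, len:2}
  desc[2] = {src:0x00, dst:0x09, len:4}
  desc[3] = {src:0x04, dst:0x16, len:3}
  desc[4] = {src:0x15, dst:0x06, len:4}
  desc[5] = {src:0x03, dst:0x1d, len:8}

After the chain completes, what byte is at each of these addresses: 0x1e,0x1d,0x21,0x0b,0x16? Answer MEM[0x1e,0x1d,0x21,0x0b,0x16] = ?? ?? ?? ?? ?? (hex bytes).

  after D0: wrote 5B at 0x18 = b9f258b14e
  after D1: wrote 2B at 0x1d = bf80
  after D2: wrote 4B at 0x09 = bb996ab5
  after D3: wrote 3B at 0x16 = b9f258
  after D4: wrote 4B at 0x06 = e1b9f258
  after D5: wrote 8B at 0x1d = b5b9f2e1b9f25899
query mem[0x1e]=0xb9, mem[0x1d]=0xb5, mem[0x21]=0xb9, mem[0x0b]=0x6a, mem[0x16]=0xb9

MEM[0x1e,0x1d,0x21,0x0b,0x16] = b9 b5 b9 6a b9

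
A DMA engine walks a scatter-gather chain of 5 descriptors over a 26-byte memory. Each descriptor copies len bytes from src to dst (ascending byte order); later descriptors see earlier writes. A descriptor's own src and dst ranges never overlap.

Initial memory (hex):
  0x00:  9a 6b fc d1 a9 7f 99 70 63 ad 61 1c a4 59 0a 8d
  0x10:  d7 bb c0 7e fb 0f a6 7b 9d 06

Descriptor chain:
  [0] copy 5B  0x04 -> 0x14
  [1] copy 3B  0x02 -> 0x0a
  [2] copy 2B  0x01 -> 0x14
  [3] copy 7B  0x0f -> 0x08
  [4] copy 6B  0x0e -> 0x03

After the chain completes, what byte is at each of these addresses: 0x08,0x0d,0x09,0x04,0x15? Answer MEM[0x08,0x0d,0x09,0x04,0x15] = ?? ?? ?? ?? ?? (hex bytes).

#0 dst[0x14+5] := {0xa9,0x7f,0x99,0x70,0x63}
#1 dst[0x0a+3] := {0xfc,0xd1,0xa9}
#2 dst[0x14+2] := {0x6b,0xfc}
#3 dst[0x08+7] := {0x8d,0xd7,0xbb,0xc0,0x7e,0x6b,0xfc}
#4 dst[0x03+6] := {0xfc,0x8d,0xd7,0xbb,0xc0,0x7e}
query mem[0x08]=0x7e, mem[0x0d]=0x6b, mem[0x09]=0xd7, mem[0x04]=0x8d, mem[0x15]=0xfc

MEM[0x08,0x0d,0x09,0x04,0x15] = 7e 6b d7 8d fc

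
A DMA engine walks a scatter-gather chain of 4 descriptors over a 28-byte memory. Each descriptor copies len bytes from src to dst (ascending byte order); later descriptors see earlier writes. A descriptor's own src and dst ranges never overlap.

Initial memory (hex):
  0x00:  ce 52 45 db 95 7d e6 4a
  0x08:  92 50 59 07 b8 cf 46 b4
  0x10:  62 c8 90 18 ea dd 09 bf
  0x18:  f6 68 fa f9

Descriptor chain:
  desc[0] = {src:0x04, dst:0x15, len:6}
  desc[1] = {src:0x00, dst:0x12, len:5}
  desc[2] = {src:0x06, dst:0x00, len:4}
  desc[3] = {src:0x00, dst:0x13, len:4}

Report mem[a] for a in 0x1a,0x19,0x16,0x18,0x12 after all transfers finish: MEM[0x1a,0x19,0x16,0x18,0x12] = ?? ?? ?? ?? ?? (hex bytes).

  after D0: wrote 6B at 0x15 = 957de64a9250
  after D1: wrote 5B at 0x12 = ce5245db95
  after D2: wrote 4B at 0x00 = e64a9250
  after D3: wrote 4B at 0x13 = e64a9250
query mem[0x1a]=0x50, mem[0x19]=0x92, mem[0x16]=0x50, mem[0x18]=0x4a, mem[0x12]=0xce

MEM[0x1a,0x19,0x16,0x18,0x12] = 50 92 50 4a ce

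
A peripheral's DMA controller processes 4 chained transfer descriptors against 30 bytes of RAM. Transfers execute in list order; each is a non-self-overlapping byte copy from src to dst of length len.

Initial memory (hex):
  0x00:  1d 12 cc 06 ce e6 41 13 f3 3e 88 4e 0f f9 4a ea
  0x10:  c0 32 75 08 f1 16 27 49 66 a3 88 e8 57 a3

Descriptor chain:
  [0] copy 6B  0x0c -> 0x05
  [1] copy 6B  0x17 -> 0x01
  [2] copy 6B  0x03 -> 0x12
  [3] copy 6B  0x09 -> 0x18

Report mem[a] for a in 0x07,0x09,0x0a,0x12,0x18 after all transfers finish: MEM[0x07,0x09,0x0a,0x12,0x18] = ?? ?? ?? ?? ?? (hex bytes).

MEM[0x07,0x09,0x0a,0x12,0x18] = 4a c0 32 a3 c0

[0] 0x0c->0x05 len=6 : 0f f9 4a ea c0 32
[1] 0x17->0x01 len=6 : 49 66 a3 88 e8 57
[2] 0x03->0x12 len=6 : a3 88 e8 57 4a ea
[3] 0x09->0x18 len=6 : c0 32 4e 0f f9 4a
query mem[0x07]=0x4a, mem[0x09]=0xc0, mem[0x0a]=0x32, mem[0x12]=0xa3, mem[0x18]=0xc0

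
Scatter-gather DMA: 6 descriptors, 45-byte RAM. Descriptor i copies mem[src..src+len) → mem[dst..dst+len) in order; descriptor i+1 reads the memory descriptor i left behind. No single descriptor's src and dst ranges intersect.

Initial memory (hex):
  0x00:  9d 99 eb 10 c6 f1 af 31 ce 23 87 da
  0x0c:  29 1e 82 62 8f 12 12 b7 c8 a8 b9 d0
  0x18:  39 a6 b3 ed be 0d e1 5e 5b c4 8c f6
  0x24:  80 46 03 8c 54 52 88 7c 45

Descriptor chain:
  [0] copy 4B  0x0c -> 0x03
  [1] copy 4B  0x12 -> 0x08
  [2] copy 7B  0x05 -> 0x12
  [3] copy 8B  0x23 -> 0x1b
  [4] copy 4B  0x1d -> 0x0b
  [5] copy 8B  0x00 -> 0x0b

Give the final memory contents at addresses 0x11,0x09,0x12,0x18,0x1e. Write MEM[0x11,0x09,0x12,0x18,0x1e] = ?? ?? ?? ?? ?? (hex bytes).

[0] 0x0c->0x03 len=4 : 29 1e 82 62
[1] 0x12->0x08 len=4 : 12 b7 c8 a8
[2] 0x05->0x12 len=7 : 82 62 31 12 b7 c8 a8
[3] 0x23->0x1b len=8 : f6 80 46 03 8c 54 52 88
[4] 0x1d->0x0b len=4 : 46 03 8c 54
[5] 0x00->0x0b len=8 : 9d 99 eb 29 1e 82 62 31
query mem[0x11]=0x62, mem[0x09]=0xb7, mem[0x12]=0x31, mem[0x18]=0xa8, mem[0x1e]=0x03

MEM[0x11,0x09,0x12,0x18,0x1e] = 62 b7 31 a8 03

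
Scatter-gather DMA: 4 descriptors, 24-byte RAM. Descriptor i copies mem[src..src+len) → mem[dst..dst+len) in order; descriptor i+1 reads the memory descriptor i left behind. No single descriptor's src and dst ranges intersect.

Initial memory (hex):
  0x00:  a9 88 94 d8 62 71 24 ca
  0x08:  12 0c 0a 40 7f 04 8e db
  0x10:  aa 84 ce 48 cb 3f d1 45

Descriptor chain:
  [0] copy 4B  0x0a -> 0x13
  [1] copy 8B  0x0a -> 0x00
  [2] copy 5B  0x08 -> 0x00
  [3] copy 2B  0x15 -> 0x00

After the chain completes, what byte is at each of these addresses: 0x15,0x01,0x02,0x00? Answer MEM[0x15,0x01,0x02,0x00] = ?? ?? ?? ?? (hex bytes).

MEM[0x15,0x01,0x02,0x00] = 7f 04 0a 7f

D0: mem[0x13..0x16] <- [0a 40 7f 04]
D1: mem[0x00..0x07] <- [0a 40 7f 04 8e db aa 84]
D2: mem[0x00..0x04] <- [12 0c 0a 40 7f]
D3: mem[0x00..0x01] <- [7f 04]
query mem[0x15]=0x7f, mem[0x01]=0x04, mem[0x02]=0x0a, mem[0x00]=0x7f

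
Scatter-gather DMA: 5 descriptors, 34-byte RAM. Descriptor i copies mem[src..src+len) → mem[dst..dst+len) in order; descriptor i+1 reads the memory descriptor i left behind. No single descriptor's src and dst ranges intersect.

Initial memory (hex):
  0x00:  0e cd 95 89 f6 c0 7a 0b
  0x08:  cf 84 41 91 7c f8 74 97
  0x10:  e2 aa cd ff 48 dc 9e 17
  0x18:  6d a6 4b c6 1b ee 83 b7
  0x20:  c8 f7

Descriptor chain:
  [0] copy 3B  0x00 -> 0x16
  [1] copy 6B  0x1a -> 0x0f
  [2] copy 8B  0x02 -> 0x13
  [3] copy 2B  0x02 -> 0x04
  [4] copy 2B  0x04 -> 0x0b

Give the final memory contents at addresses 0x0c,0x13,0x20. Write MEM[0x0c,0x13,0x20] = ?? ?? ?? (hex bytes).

D0: mem[0x16..0x18] <- [0e cd 95]
D1: mem[0x0f..0x14] <- [4b c6 1b ee 83 b7]
D2: mem[0x13..0x1a] <- [95 89 f6 c0 7a 0b cf 84]
D3: mem[0x04..0x05] <- [95 89]
D4: mem[0x0b..0x0c] <- [95 89]
query mem[0x0c]=0x89, mem[0x13]=0x95, mem[0x20]=0xc8

MEM[0x0c,0x13,0x20] = 89 95 c8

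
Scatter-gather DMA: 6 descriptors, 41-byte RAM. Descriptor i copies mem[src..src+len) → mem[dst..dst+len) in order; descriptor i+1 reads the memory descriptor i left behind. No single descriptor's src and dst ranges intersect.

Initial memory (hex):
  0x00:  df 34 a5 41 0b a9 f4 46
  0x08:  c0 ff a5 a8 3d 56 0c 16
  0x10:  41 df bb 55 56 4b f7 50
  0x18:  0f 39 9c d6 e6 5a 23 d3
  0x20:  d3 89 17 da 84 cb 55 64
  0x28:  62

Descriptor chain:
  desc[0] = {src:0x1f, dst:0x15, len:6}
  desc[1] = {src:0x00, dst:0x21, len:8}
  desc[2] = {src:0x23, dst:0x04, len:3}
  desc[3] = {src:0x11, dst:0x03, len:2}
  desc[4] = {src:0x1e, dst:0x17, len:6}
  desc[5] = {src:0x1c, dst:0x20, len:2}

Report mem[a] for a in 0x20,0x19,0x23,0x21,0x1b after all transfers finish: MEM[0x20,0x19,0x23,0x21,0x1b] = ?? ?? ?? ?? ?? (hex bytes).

MEM[0x20,0x19,0x23,0x21,0x1b] = a5 d3 a5 5a 34

[0] 0x1f->0x15 len=6 : d3 d3 89 17 da 84
[1] 0x00->0x21 len=8 : df 34 a5 41 0b a9 f4 46
[2] 0x23->0x04 len=3 : a5 41 0b
[3] 0x11->0x03 len=2 : df bb
[4] 0x1e->0x17 len=6 : 23 d3 d3 df 34 a5
[5] 0x1c->0x20 len=2 : a5 5a
query mem[0x20]=0xa5, mem[0x19]=0xd3, mem[0x23]=0xa5, mem[0x21]=0x5a, mem[0x1b]=0x34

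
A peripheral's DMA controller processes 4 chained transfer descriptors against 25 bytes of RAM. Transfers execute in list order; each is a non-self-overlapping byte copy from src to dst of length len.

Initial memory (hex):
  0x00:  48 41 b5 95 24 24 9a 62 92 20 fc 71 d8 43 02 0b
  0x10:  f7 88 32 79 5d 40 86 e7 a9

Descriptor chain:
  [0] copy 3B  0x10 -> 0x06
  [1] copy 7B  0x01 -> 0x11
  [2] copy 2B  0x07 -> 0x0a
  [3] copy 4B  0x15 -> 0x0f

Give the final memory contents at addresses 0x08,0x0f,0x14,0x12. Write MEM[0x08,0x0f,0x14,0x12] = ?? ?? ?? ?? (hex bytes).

MEM[0x08,0x0f,0x14,0x12] = 32 24 24 a9

  after D0: wrote 3B at 0x06 = f78832
  after D1: wrote 7B at 0x11 = 41b5952424f788
  after D2: wrote 2B at 0x0a = 8832
  after D3: wrote 4B at 0x0f = 24f788a9
query mem[0x08]=0x32, mem[0x0f]=0x24, mem[0x14]=0x24, mem[0x12]=0xa9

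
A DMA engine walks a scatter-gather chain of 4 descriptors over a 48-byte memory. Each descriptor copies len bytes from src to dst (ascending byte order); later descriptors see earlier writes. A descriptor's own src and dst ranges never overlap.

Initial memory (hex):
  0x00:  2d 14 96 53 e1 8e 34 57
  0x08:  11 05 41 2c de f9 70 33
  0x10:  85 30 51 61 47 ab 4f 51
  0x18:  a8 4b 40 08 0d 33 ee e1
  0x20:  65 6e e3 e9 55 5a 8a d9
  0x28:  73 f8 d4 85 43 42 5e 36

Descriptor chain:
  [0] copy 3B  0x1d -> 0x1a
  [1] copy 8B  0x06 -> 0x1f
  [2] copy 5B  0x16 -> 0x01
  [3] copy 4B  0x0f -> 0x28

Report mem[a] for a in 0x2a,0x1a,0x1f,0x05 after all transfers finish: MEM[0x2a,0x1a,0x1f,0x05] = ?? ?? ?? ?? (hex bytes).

  after D0: wrote 3B at 0x1a = 33eee1
  after D1: wrote 8B at 0x1f = 34571105412cdef9
  after D2: wrote 5B at 0x01 = 4f51a84b33
  after D3: wrote 4B at 0x28 = 33853051
query mem[0x2a]=0x30, mem[0x1a]=0x33, mem[0x1f]=0x34, mem[0x05]=0x33

MEM[0x2a,0x1a,0x1f,0x05] = 30 33 34 33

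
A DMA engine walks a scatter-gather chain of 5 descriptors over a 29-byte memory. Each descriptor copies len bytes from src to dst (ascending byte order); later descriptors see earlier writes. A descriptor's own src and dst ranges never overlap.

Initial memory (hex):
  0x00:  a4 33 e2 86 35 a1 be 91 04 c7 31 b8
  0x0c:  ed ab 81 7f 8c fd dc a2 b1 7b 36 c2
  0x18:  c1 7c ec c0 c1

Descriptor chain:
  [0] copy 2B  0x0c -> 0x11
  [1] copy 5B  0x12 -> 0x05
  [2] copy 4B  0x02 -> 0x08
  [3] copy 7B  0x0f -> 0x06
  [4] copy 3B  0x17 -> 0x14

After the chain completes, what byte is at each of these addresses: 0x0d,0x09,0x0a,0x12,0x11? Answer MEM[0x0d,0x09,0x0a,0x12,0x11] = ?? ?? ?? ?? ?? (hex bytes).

MEM[0x0d,0x09,0x0a,0x12,0x11] = ab ab a2 ab ed

  after D0: wrote 2B at 0x11 = edab
  after D1: wrote 5B at 0x05 = aba2b17b36
  after D2: wrote 4B at 0x08 = e28635ab
  after D3: wrote 7B at 0x06 = 7f8cedaba2b17b
  after D4: wrote 3B at 0x14 = c2c17c
query mem[0x0d]=0xab, mem[0x09]=0xab, mem[0x0a]=0xa2, mem[0x12]=0xab, mem[0x11]=0xed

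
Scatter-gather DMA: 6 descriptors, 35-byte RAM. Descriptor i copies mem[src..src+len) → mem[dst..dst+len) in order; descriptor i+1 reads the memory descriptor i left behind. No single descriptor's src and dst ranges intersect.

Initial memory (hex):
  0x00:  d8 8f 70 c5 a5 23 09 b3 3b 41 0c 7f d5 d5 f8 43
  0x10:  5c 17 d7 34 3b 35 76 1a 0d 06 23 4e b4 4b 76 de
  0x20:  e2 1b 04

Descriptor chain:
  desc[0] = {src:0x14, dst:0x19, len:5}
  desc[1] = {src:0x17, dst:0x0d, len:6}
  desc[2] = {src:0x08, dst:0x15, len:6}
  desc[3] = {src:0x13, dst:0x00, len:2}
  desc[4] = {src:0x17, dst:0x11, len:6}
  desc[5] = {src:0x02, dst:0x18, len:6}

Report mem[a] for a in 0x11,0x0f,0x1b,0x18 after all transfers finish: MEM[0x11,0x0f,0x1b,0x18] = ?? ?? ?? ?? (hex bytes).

#0 dst[0x19+5] := {0x3b,0x35,0x76,0x1a,0x0d}
#1 dst[0x0d+6] := {0x1a,0x0d,0x3b,0x35,0x76,0x1a}
#2 dst[0x15+6] := {0x3b,0x41,0x0c,0x7f,0xd5,0x1a}
#3 dst[0x00+2] := {0x34,0x3b}
#4 dst[0x11+6] := {0x0c,0x7f,0xd5,0x1a,0x76,0x1a}
#5 dst[0x18+6] := {0x70,0xc5,0xa5,0x23,0x09,0xb3}
query mem[0x11]=0x0c, mem[0x0f]=0x3b, mem[0x1b]=0x23, mem[0x18]=0x70

MEM[0x11,0x0f,0x1b,0x18] = 0c 3b 23 70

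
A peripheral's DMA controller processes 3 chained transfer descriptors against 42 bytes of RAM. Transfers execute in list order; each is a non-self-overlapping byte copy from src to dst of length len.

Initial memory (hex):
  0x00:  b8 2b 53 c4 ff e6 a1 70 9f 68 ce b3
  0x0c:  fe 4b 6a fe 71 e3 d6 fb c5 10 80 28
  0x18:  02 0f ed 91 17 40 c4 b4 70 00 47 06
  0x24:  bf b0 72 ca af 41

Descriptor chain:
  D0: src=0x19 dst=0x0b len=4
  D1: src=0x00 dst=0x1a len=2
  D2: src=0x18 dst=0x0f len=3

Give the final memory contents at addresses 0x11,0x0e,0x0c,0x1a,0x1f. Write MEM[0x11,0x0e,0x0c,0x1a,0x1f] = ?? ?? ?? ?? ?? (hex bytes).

[0] 0x19->0x0b len=4 : 0f ed 91 17
[1] 0x00->0x1a len=2 : b8 2b
[2] 0x18->0x0f len=3 : 02 0f b8
query mem[0x11]=0xb8, mem[0x0e]=0x17, mem[0x0c]=0xed, mem[0x1a]=0xb8, mem[0x1f]=0xb4

MEM[0x11,0x0e,0x0c,0x1a,0x1f] = b8 17 ed b8 b4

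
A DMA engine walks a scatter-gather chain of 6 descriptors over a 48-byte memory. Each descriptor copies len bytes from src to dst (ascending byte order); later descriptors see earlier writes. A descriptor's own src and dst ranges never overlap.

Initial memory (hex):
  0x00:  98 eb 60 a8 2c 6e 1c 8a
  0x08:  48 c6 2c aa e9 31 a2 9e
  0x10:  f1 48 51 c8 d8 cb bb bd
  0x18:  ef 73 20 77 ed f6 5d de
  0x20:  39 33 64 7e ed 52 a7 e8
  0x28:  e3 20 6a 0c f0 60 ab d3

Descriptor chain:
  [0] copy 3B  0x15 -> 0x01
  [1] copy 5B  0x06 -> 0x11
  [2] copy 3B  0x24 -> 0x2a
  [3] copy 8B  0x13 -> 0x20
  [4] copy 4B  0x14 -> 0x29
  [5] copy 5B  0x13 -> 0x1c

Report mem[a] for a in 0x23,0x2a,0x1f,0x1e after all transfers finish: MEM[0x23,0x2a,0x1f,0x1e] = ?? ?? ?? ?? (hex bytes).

MEM[0x23,0x2a,0x1f,0x1e] = bb 2c bb 2c

#0 dst[0x01+3] := {0xcb,0xbb,0xbd}
#1 dst[0x11+5] := {0x1c,0x8a,0x48,0xc6,0x2c}
#2 dst[0x2a+3] := {0xed,0x52,0xa7}
#3 dst[0x20+8] := {0x48,0xc6,0x2c,0xbb,0xbd,0xef,0x73,0x20}
#4 dst[0x29+4] := {0xc6,0x2c,0xbb,0xbd}
#5 dst[0x1c+5] := {0x48,0xc6,0x2c,0xbb,0xbd}
query mem[0x23]=0xbb, mem[0x2a]=0x2c, mem[0x1f]=0xbb, mem[0x1e]=0x2c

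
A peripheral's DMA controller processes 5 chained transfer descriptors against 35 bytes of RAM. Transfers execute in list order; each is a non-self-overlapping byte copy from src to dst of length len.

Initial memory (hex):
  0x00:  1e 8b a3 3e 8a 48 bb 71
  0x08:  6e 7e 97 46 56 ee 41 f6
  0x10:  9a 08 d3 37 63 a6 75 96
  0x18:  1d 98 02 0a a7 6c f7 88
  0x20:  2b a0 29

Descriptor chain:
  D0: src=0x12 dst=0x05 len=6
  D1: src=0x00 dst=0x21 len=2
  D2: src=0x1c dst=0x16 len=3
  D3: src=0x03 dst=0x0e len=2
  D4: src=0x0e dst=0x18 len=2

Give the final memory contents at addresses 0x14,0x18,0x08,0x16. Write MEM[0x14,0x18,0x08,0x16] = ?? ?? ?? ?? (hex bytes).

MEM[0x14,0x18,0x08,0x16] = 63 3e a6 a7

  after D0: wrote 6B at 0x05 = d33763a67596
  after D1: wrote 2B at 0x21 = 1e8b
  after D2: wrote 3B at 0x16 = a76cf7
  after D3: wrote 2B at 0x0e = 3e8a
  after D4: wrote 2B at 0x18 = 3e8a
query mem[0x14]=0x63, mem[0x18]=0x3e, mem[0x08]=0xa6, mem[0x16]=0xa7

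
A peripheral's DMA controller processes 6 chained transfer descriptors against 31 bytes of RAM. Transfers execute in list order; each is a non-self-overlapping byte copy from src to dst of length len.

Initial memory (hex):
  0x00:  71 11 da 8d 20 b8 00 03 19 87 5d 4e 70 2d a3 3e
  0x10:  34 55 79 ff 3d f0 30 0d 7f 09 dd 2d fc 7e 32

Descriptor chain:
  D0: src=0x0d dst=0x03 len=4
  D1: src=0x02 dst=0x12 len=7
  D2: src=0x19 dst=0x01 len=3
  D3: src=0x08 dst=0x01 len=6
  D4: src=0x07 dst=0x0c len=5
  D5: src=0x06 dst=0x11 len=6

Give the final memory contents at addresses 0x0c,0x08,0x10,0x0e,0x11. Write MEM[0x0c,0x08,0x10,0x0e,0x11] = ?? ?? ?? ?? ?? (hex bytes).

D0: mem[0x03..0x06] <- [2d a3 3e 34]
D1: mem[0x12..0x18] <- [da 2d a3 3e 34 03 19]
D2: mem[0x01..0x03] <- [09 dd 2d]
D3: mem[0x01..0x06] <- [19 87 5d 4e 70 2d]
D4: mem[0x0c..0x10] <- [03 19 87 5d 4e]
D5: mem[0x11..0x16] <- [2d 03 19 87 5d 4e]
query mem[0x0c]=0x03, mem[0x08]=0x19, mem[0x10]=0x4e, mem[0x0e]=0x87, mem[0x11]=0x2d

MEM[0x0c,0x08,0x10,0x0e,0x11] = 03 19 4e 87 2d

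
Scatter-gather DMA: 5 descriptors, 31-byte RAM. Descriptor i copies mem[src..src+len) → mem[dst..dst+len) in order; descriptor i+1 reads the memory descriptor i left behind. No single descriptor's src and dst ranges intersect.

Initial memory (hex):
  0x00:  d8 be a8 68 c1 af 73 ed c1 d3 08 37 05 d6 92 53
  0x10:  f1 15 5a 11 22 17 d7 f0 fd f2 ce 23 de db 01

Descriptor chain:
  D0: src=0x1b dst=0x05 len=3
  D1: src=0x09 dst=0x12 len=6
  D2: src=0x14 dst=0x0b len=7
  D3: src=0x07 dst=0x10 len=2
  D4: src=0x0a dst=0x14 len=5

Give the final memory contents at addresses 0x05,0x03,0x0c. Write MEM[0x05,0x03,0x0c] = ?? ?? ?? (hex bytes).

MEM[0x05,0x03,0x0c] = 23 68 05

D0: mem[0x05..0x07] <- [23 de db]
D1: mem[0x12..0x17] <- [d3 08 37 05 d6 92]
D2: mem[0x0b..0x11] <- [37 05 d6 92 fd f2 ce]
D3: mem[0x10..0x11] <- [db c1]
D4: mem[0x14..0x18] <- [08 37 05 d6 92]
query mem[0x05]=0x23, mem[0x03]=0x68, mem[0x0c]=0x05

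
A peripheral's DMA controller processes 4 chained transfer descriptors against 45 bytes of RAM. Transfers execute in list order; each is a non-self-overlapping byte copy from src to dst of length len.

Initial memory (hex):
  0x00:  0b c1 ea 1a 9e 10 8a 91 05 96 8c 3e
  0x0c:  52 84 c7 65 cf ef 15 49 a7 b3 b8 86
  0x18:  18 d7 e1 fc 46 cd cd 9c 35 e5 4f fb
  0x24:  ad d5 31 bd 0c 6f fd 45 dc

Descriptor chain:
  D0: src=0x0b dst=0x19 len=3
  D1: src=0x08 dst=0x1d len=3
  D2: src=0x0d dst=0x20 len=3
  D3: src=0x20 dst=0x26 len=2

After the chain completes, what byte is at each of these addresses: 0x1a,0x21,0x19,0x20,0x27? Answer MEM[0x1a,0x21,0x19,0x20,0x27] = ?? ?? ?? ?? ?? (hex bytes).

D0: mem[0x19..0x1b] <- [3e 52 84]
D1: mem[0x1d..0x1f] <- [05 96 8c]
D2: mem[0x20..0x22] <- [84 c7 65]
D3: mem[0x26..0x27] <- [84 c7]
query mem[0x1a]=0x52, mem[0x21]=0xc7, mem[0x19]=0x3e, mem[0x20]=0x84, mem[0x27]=0xc7

MEM[0x1a,0x21,0x19,0x20,0x27] = 52 c7 3e 84 c7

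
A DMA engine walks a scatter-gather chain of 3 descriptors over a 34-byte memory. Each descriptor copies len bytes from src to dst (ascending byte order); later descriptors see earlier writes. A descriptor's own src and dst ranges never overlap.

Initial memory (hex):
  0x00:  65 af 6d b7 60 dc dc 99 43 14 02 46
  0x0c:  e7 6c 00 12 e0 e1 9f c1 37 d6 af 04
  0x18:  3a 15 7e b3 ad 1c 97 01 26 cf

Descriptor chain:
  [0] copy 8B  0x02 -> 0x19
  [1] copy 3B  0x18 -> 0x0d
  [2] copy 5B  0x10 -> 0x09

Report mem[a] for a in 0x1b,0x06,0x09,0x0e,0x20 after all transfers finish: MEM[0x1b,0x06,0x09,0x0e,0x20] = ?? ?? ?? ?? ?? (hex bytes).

D0: mem[0x19..0x20] <- [6d b7 60 dc dc 99 43 14]
D1: mem[0x0d..0x0f] <- [3a 6d b7]
D2: mem[0x09..0x0d] <- [e0 e1 9f c1 37]
query mem[0x1b]=0x60, mem[0x06]=0xdc, mem[0x09]=0xe0, mem[0x0e]=0x6d, mem[0x20]=0x14

MEM[0x1b,0x06,0x09,0x0e,0x20] = 60 dc e0 6d 14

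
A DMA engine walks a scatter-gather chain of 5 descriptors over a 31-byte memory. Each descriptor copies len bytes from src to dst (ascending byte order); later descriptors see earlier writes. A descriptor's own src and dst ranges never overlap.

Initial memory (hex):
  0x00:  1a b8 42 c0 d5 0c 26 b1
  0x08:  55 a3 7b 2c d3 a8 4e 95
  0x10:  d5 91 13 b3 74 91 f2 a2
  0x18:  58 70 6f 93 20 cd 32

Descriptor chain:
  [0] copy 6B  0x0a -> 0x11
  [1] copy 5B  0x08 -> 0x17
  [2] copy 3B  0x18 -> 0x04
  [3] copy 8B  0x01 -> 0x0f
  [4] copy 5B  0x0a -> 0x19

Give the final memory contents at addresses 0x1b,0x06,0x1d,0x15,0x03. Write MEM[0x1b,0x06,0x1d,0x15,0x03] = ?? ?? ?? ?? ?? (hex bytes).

MEM[0x1b,0x06,0x1d,0x15,0x03] = d3 2c 4e b1 c0

[0] 0x0a->0x11 len=6 : 7b 2c d3 a8 4e 95
[1] 0x08->0x17 len=5 : 55 a3 7b 2c d3
[2] 0x18->0x04 len=3 : a3 7b 2c
[3] 0x01->0x0f len=8 : b8 42 c0 a3 7b 2c b1 55
[4] 0x0a->0x19 len=5 : 7b 2c d3 a8 4e
query mem[0x1b]=0xd3, mem[0x06]=0x2c, mem[0x1d]=0x4e, mem[0x15]=0xb1, mem[0x03]=0xc0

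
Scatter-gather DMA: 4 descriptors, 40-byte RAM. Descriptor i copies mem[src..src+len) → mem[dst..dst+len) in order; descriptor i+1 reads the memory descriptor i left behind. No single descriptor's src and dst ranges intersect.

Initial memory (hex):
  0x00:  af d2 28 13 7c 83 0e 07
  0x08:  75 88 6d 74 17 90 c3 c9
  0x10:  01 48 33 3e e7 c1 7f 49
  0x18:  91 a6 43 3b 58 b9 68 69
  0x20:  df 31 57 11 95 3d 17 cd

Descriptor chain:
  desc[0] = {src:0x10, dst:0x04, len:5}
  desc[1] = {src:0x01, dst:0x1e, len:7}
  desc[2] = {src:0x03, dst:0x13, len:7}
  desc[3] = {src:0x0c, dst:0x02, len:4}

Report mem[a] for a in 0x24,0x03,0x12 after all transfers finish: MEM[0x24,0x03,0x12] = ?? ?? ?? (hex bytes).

MEM[0x24,0x03,0x12] = 3e 90 33

  after D0: wrote 5B at 0x04 = 0148333ee7
  after D1: wrote 7B at 0x1e = d228130148333e
  after D2: wrote 7B at 0x13 = 130148333ee788
  after D3: wrote 4B at 0x02 = 1790c3c9
query mem[0x24]=0x3e, mem[0x03]=0x90, mem[0x12]=0x33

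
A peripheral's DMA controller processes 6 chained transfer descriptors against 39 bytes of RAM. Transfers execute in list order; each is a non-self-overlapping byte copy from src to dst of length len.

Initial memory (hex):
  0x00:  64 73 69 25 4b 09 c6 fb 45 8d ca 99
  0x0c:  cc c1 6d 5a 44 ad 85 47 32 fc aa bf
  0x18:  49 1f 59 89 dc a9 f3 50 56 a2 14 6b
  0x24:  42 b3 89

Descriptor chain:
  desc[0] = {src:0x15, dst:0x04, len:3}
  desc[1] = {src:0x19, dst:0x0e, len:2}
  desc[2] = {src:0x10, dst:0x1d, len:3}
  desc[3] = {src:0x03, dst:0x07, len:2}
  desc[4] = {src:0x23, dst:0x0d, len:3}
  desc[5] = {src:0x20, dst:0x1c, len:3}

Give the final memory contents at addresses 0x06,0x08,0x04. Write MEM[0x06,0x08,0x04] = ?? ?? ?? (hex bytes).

[0] 0x15->0x04 len=3 : fc aa bf
[1] 0x19->0x0e len=2 : 1f 59
[2] 0x10->0x1d len=3 : 44 ad 85
[3] 0x03->0x07 len=2 : 25 fc
[4] 0x23->0x0d len=3 : 6b 42 b3
[5] 0x20->0x1c len=3 : 56 a2 14
query mem[0x06]=0xbf, mem[0x08]=0xfc, mem[0x04]=0xfc

MEM[0x06,0x08,0x04] = bf fc fc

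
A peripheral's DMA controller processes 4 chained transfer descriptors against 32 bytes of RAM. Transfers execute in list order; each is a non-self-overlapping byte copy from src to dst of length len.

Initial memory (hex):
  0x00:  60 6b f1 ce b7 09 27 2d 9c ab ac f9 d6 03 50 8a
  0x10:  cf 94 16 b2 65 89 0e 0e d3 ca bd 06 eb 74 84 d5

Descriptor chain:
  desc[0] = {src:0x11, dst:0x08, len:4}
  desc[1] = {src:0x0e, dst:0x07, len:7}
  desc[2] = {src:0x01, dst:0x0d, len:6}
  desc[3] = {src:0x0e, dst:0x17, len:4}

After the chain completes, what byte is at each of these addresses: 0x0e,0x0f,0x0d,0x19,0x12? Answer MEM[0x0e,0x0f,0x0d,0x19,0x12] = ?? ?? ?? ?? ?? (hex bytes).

D0: mem[0x08..0x0b] <- [94 16 b2 65]
D1: mem[0x07..0x0d] <- [50 8a cf 94 16 b2 65]
D2: mem[0x0d..0x12] <- [6b f1 ce b7 09 27]
D3: mem[0x17..0x1a] <- [f1 ce b7 09]
query mem[0x0e]=0xf1, mem[0x0f]=0xce, mem[0x0d]=0x6b, mem[0x19]=0xb7, mem[0x12]=0x27

MEM[0x0e,0x0f,0x0d,0x19,0x12] = f1 ce 6b b7 27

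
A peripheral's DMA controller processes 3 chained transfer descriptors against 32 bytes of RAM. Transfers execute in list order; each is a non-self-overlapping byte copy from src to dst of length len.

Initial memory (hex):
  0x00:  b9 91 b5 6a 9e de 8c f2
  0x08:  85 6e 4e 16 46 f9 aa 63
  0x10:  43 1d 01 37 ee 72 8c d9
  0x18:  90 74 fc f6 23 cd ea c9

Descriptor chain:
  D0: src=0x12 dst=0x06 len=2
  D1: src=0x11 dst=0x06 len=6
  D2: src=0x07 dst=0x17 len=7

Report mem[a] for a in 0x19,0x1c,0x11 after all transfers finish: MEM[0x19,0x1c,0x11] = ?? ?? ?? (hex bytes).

  after D0: wrote 2B at 0x06 = 0137
  after D1: wrote 6B at 0x06 = 1d0137ee728c
  after D2: wrote 7B at 0x17 = 0137ee728c46f9
query mem[0x19]=0xee, mem[0x1c]=0x46, mem[0x11]=0x1d

MEM[0x19,0x1c,0x11] = ee 46 1d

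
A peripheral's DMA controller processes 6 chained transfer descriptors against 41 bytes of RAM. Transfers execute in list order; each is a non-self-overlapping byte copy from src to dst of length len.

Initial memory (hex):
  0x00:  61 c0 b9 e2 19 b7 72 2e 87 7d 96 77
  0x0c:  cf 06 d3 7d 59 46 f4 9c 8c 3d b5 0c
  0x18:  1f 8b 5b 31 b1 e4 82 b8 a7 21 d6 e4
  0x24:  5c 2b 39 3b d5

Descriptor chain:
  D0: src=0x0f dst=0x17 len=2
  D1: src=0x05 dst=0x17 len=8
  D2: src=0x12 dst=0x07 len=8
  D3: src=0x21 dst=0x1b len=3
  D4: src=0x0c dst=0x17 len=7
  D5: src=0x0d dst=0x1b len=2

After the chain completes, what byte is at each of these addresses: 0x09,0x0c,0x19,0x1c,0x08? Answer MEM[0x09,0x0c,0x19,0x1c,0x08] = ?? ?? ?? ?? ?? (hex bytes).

MEM[0x09,0x0c,0x19,0x1c,0x08] = 8c b7 2e 2e 9c

#0 dst[0x17+2] := {0x7d,0x59}
#1 dst[0x17+8] := {0xb7,0x72,0x2e,0x87,0x7d,0x96,0x77,0xcf}
#2 dst[0x07+8] := {0xf4,0x9c,0x8c,0x3d,0xb5,0xb7,0x72,0x2e}
#3 dst[0x1b+3] := {0x21,0xd6,0xe4}
#4 dst[0x17+7] := {0xb7,0x72,0x2e,0x7d,0x59,0x46,0xf4}
#5 dst[0x1b+2] := {0x72,0x2e}
query mem[0x09]=0x8c, mem[0x0c]=0xb7, mem[0x19]=0x2e, mem[0x1c]=0x2e, mem[0x08]=0x9c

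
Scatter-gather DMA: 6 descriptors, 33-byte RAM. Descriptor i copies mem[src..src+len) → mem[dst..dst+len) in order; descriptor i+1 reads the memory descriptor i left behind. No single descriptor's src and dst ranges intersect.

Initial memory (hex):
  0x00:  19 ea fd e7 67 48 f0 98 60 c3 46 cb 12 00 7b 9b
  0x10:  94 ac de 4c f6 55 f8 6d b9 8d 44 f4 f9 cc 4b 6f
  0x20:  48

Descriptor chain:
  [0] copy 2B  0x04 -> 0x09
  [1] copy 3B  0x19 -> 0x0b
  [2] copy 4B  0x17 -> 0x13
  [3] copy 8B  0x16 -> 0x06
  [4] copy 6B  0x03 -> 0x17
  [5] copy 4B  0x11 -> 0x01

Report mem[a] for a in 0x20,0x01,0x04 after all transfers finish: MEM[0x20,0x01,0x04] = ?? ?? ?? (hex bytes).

MEM[0x20,0x01,0x04] = 48 ac b9

#0 dst[0x09+2] := {0x67,0x48}
#1 dst[0x0b+3] := {0x8d,0x44,0xf4}
#2 dst[0x13+4] := {0x6d,0xb9,0x8d,0x44}
#3 dst[0x06+8] := {0x44,0x6d,0xb9,0x8d,0x44,0xf4,0xf9,0xcc}
#4 dst[0x17+6] := {0xe7,0x67,0x48,0x44,0x6d,0xb9}
#5 dst[0x01+4] := {0xac,0xde,0x6d,0xb9}
query mem[0x20]=0x48, mem[0x01]=0xac, mem[0x04]=0xb9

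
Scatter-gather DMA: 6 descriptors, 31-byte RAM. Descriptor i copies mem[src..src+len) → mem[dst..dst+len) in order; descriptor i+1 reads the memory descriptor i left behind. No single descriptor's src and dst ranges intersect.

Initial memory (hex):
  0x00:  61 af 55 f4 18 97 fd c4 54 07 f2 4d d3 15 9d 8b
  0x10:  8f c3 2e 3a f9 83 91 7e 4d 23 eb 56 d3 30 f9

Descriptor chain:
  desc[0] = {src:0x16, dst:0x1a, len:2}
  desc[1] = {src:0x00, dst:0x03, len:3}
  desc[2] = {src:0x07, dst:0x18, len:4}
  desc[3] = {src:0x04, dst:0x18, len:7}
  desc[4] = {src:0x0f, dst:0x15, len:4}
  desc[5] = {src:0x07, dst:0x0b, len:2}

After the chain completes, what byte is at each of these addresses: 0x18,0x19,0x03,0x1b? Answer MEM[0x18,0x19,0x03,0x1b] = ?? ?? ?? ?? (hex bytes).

#0 dst[0x1a+2] := {0x91,0x7e}
#1 dst[0x03+3] := {0x61,0xaf,0x55}
#2 dst[0x18+4] := {0xc4,0x54,0x07,0xf2}
#3 dst[0x18+7] := {0xaf,0x55,0xfd,0xc4,0x54,0x07,0xf2}
#4 dst[0x15+4] := {0x8b,0x8f,0xc3,0x2e}
#5 dst[0x0b+2] := {0xc4,0x54}
query mem[0x18]=0x2e, mem[0x19]=0x55, mem[0x03]=0x61, mem[0x1b]=0xc4

MEM[0x18,0x19,0x03,0x1b] = 2e 55 61 c4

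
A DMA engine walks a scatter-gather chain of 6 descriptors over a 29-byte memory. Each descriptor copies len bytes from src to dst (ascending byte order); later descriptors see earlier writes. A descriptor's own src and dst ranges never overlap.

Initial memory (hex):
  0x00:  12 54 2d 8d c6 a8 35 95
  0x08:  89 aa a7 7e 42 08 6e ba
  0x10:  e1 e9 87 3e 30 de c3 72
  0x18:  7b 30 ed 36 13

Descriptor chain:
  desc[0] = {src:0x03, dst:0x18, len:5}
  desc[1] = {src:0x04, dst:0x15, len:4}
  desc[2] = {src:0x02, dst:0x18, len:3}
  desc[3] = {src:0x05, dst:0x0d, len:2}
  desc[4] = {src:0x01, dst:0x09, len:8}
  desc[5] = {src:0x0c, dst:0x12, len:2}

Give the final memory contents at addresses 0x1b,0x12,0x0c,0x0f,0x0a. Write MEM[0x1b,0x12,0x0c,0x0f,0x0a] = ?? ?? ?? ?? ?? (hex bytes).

D0: mem[0x18..0x1c] <- [8d c6 a8 35 95]
D1: mem[0x15..0x18] <- [c6 a8 35 95]
D2: mem[0x18..0x1a] <- [2d 8d c6]
D3: mem[0x0d..0x0e] <- [a8 35]
D4: mem[0x09..0x10] <- [54 2d 8d c6 a8 35 95 89]
D5: mem[0x12..0x13] <- [c6 a8]
query mem[0x1b]=0x35, mem[0x12]=0xc6, mem[0x0c]=0xc6, mem[0x0f]=0x95, mem[0x0a]=0x2d

MEM[0x1b,0x12,0x0c,0x0f,0x0a] = 35 c6 c6 95 2d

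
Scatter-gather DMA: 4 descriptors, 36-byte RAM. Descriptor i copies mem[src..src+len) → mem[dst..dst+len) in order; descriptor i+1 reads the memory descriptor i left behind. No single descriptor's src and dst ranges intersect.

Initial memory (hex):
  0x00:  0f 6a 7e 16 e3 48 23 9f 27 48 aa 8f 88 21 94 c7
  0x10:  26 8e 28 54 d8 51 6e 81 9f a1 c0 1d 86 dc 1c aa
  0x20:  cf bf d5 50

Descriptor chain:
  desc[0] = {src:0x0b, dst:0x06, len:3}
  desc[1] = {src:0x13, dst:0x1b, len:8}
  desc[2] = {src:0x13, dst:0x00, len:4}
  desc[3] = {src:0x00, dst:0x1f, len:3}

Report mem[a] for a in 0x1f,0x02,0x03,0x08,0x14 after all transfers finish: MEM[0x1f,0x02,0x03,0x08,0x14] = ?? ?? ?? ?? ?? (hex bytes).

MEM[0x1f,0x02,0x03,0x08,0x14] = 54 51 6e 21 d8

D0: mem[0x06..0x08] <- [8f 88 21]
D1: mem[0x1b..0x22] <- [54 d8 51 6e 81 9f a1 c0]
D2: mem[0x00..0x03] <- [54 d8 51 6e]
D3: mem[0x1f..0x21] <- [54 d8 51]
query mem[0x1f]=0x54, mem[0x02]=0x51, mem[0x03]=0x6e, mem[0x08]=0x21, mem[0x14]=0xd8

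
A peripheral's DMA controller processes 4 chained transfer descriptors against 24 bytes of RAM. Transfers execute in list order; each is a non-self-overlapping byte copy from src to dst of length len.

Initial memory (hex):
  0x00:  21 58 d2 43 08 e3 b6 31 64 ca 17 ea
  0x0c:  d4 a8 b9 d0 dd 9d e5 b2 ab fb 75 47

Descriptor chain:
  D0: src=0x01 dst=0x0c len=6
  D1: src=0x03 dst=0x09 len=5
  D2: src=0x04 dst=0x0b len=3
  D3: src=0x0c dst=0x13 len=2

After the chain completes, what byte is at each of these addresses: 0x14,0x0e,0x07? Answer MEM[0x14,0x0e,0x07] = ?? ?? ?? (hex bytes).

#0 dst[0x0c+6] := {0x58,0xd2,0x43,0x08,0xe3,0xb6}
#1 dst[0x09+5] := {0x43,0x08,0xe3,0xb6,0x31}
#2 dst[0x0b+3] := {0x08,0xe3,0xb6}
#3 dst[0x13+2] := {0xe3,0xb6}
query mem[0x14]=0xb6, mem[0x0e]=0x43, mem[0x07]=0x31

MEM[0x14,0x0e,0x07] = b6 43 31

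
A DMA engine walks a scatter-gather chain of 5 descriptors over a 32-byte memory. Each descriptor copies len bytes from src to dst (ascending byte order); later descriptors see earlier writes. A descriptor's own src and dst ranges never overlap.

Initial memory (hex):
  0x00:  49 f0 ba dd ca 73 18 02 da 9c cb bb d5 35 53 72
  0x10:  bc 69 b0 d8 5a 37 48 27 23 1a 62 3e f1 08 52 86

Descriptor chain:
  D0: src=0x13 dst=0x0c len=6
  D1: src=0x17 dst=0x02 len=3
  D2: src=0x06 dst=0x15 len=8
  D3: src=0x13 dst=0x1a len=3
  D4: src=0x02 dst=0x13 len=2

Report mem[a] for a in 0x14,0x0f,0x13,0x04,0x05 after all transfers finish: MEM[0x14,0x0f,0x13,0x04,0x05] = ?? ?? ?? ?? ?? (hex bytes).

MEM[0x14,0x0f,0x13,0x04,0x05] = 23 48 27 1a 73

[0] 0x13->0x0c len=6 : d8 5a 37 48 27 23
[1] 0x17->0x02 len=3 : 27 23 1a
[2] 0x06->0x15 len=8 : 18 02 da 9c cb bb d8 5a
[3] 0x13->0x1a len=3 : d8 5a 18
[4] 0x02->0x13 len=2 : 27 23
query mem[0x14]=0x23, mem[0x0f]=0x48, mem[0x13]=0x27, mem[0x04]=0x1a, mem[0x05]=0x73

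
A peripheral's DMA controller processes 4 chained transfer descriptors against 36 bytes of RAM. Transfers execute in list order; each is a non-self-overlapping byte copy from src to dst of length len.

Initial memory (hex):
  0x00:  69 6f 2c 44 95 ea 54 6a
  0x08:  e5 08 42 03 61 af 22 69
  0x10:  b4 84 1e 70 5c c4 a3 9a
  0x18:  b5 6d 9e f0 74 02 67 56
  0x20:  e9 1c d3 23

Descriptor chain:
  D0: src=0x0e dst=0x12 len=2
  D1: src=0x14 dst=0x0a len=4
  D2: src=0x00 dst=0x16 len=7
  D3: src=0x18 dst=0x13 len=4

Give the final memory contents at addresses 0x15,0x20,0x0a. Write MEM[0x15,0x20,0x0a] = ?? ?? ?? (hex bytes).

  after D0: wrote 2B at 0x12 = 2269
  after D1: wrote 4B at 0x0a = 5cc4a39a
  after D2: wrote 7B at 0x16 = 696f2c4495ea54
  after D3: wrote 4B at 0x13 = 2c4495ea
query mem[0x15]=0x95, mem[0x20]=0xe9, mem[0x0a]=0x5c

MEM[0x15,0x20,0x0a] = 95 e9 5c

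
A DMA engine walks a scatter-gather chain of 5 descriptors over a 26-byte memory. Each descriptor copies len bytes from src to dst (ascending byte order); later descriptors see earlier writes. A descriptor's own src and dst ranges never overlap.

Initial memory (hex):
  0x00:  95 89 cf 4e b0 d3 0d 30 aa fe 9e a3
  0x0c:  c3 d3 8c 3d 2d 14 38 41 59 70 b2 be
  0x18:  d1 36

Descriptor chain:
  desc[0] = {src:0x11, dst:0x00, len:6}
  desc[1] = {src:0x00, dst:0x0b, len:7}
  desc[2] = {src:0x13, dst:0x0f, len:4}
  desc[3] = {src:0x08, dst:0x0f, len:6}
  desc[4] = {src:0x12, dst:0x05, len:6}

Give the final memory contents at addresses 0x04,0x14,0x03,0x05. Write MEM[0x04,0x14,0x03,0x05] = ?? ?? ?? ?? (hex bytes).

#0 dst[0x00+6] := {0x14,0x38,0x41,0x59,0x70,0xb2}
#1 dst[0x0b+7] := {0x14,0x38,0x41,0x59,0x70,0xb2,0x0d}
#2 dst[0x0f+4] := {0x41,0x59,0x70,0xb2}
#3 dst[0x0f+6] := {0xaa,0xfe,0x9e,0x14,0x38,0x41}
#4 dst[0x05+6] := {0x14,0x38,0x41,0x70,0xb2,0xbe}
query mem[0x04]=0x70, mem[0x14]=0x41, mem[0x03]=0x59, mem[0x05]=0x14

MEM[0x04,0x14,0x03,0x05] = 70 41 59 14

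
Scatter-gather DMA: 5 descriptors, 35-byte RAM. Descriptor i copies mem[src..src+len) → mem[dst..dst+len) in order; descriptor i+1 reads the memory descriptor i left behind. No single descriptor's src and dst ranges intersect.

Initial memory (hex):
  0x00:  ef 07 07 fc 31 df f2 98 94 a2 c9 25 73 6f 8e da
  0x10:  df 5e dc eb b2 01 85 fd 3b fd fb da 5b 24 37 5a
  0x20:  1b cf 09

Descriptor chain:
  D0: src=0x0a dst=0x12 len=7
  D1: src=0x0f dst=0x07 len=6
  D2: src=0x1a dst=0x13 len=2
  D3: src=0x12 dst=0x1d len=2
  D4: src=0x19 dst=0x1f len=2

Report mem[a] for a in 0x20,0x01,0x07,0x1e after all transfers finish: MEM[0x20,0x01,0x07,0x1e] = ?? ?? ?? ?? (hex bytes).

MEM[0x20,0x01,0x07,0x1e] = fb 07 da fb

D0: mem[0x12..0x18] <- [c9 25 73 6f 8e da df]
D1: mem[0x07..0x0c] <- [da df 5e c9 25 73]
D2: mem[0x13..0x14] <- [fb da]
D3: mem[0x1d..0x1e] <- [c9 fb]
D4: mem[0x1f..0x20] <- [fd fb]
query mem[0x20]=0xfb, mem[0x01]=0x07, mem[0x07]=0xda, mem[0x1e]=0xfb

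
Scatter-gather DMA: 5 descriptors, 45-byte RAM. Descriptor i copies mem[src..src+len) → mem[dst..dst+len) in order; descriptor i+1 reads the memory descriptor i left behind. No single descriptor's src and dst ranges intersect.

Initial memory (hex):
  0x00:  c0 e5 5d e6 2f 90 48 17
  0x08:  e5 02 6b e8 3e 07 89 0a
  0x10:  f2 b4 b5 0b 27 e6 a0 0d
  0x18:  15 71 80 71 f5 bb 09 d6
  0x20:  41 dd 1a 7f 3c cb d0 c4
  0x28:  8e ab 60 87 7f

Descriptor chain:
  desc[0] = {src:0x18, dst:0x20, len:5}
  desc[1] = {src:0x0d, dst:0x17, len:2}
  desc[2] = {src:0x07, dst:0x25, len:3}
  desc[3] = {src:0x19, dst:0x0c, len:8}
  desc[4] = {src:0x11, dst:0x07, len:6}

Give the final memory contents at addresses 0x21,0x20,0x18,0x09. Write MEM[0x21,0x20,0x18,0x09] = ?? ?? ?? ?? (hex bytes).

[0] 0x18->0x20 len=5 : 15 71 80 71 f5
[1] 0x0d->0x17 len=2 : 07 89
[2] 0x07->0x25 len=3 : 17 e5 02
[3] 0x19->0x0c len=8 : 71 80 71 f5 bb 09 d6 15
[4] 0x11->0x07 len=6 : 09 d6 15 27 e6 a0
query mem[0x21]=0x71, mem[0x20]=0x15, mem[0x18]=0x89, mem[0x09]=0x15

MEM[0x21,0x20,0x18,0x09] = 71 15 89 15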